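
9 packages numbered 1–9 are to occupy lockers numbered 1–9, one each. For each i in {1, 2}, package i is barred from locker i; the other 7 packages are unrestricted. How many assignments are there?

Let Aᵢ (for i ∈ {1, 2}) be the placements that put package i in its forbidden locker. Any j of these fix j positions, leaving (9−j)! ways to fill the rest, and there are C(2,j) ways to pick which j.
By inclusion–exclusion, the number of valid placements is Σ_{j=0}^{2} (−1)^j C(2,j)·(9−j)!.
Computing: 362880 − 80640 + 5040 = 287280.

287280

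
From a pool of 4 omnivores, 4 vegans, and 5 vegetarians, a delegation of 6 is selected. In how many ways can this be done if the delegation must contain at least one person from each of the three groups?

1520

Unrestricted: C(13,6) = 1716 ways to pick any 6 of the 13.
Subtract selections that omit an entire group: no omnivores → C(9,6) = 84; no vegans → C(9,6) = 84; no vegetarians → C(8,6) = 28.
Add back selections omitting two groups (i.e. drawn from a single group): C(4,6) + C(4,6) + C(5,6) = 0.
By inclusion–exclusion: 1716 − 196 + 0 = 1520.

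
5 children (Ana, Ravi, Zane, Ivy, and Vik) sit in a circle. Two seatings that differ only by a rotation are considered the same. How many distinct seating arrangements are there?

Around a circle, 5 distinct people have 5!/5 = (4)! = 24 rotationally distinct seatings.

24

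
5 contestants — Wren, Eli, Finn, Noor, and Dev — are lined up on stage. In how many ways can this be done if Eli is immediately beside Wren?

Place the 3 others and the Eli-Wren pair as 4 objects in a line; the pair has 2 internal arrangements.
That gives 2 × 4! = 2 × 24 = 48.

48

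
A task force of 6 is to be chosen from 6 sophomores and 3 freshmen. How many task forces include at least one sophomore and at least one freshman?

83

With no constraint there are C(9,6) = 84 possible selections.
Selections missing a whole group: no sophomores → C(3,6) = 0; no freshmen → C(6,6) = 1.
Both groups omitted at once is impossible, so 84 − 1 = 83.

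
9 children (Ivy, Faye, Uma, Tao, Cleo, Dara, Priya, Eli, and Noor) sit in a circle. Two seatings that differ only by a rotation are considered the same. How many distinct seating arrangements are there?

40320

Seat Ivy anywhere (absorbing the rotational symmetry), then permute the other 8: (8)! = 40320.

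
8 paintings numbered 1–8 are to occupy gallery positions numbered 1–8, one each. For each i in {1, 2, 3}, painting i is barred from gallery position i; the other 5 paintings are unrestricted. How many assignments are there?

Let Aᵢ (for i ∈ {1, 2, 3}) be the placements that put painting i in its forbidden gallery position. Any j of these fix j positions, leaving (8−j)! ways to fill the rest, and there are C(3,j) ways to pick which j.
By inclusion–exclusion, the number of valid placements is Σ_{j=0}^{3} (−1)^j C(3,j)·(8−j)!.
Computing: 40320 − 15120 + 2160 − 120 = 27240.

27240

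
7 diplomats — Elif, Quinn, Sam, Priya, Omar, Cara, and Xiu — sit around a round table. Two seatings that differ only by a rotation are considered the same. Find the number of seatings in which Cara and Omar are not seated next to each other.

480

All circular seatings of 7 people number (6)! = 720.
Those with Cara next to Omar: fuse the pair into one unit and seat 6 units around a circle — 2·(5)! = 240.
Subtracting, 720 − 240 = 480.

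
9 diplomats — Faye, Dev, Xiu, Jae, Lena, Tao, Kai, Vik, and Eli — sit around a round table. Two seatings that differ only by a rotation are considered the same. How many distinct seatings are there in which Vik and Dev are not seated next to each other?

Without the restriction there are (8)! = 40320 seatings.
Seatings with Vik beside Dev: treat them as a block with 2 internal orders, giving 2 × (7)! = 10080.
Subtracting, 40320 − 10080 = 30240.

30240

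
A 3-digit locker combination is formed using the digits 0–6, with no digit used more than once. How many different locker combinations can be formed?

Choose and order 3 of the 7 symbols: the first digit has 7 options, the next 6, then 5.
7 × 6 × 5 = 210.

210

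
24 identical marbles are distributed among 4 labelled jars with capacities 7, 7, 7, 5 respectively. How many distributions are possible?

Ignoring the caps, the number of non-negative solutions to x_1+…+x_4 = 24 is C(27,3) = 2925.
Subtract solutions that violate a single cap (substitute x_i' = x_i − (cap_i+1)): x_1 ≥ 8 gives C(19,3) = 969; x_2 ≥ 8 gives C(19,3) = 969; x_3 ≥ 8 gives C(19,3) = 969; x_4 ≥ 6 gives C(21,3) = 1330. Together 4237.
Add back pairs where two caps are both exceeded: 165 + 165 + 286 + 165 + 286 + 286 = 1353.
Subtract triples: 1 + 10 + 10 + 10 = 31.
By inclusion–exclusion the count is 2925 − 4237 + 1353 − 31 = 10.

10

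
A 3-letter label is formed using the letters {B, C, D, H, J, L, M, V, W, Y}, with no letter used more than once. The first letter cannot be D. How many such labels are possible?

648

The first letter has 10−1 = 9 choices (anything except D).
The remaining 2 letters are filled from the other 9 symbols without repetition: 9 × 8 = 72.
Total: 9 × 72 = 648.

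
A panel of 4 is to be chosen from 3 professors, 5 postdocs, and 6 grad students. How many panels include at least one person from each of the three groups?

Total 4-person selections from all 14: C(14,4) = 1001.
Selections missing a whole group: no professors → C(11,4) = 330; no postdocs → C(9,4) = 126; no grad students → C(8,4) = 70.
Add back selections omitting two groups (i.e. drawn from a single group): C(3,4) + C(5,4) + C(6,4) = 20.
By inclusion–exclusion: 1001 − 526 + 20 = 495.

495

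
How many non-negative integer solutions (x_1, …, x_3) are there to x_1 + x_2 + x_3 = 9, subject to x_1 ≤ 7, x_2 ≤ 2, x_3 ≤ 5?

15

Ignoring the caps, the number of non-negative solutions to x_1+…+x_3 = 9 is C(11,2) = 55.
Subtract solutions that violate a single cap (substitute x_i' = x_i − (cap_i+1)): x_1 ≥ 8 gives C(3,2) = 3; x_2 ≥ 3 gives C(8,2) = 28; x_3 ≥ 6 gives C(5,2) = 10. Together 41.
Add back pairs where two caps are both exceeded: 0 + 0 + 1 = 1.
By inclusion–exclusion the count is 55 − 41 + 1 = 15.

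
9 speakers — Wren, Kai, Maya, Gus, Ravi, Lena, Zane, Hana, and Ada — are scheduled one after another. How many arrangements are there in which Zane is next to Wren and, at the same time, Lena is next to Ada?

20160

Treat {Zane,Wren} as one block (2 orders) and {Lena,Ada} as another (2 orders).
That leaves 7 units to arrange: 2 × 2 × 7! = 4 × 5040 = 20160.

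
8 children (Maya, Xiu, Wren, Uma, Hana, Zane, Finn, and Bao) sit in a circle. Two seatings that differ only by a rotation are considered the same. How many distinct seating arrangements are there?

5040

Fix one person's seat to break rotational symmetry; the remaining 7 people can be arranged in (7)! = 5040 ways.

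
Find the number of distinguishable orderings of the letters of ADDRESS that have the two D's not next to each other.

Total arrangements of ADDRESS: 7!/(2!·2!) = 1260.
If the two D's are adjacent, glue them into one block, leaving 6 items to arrange: (6)!/(2!) = 360 ways.
Subtracting, 1260 − 360 = 900 arrangements keep the D's apart.

900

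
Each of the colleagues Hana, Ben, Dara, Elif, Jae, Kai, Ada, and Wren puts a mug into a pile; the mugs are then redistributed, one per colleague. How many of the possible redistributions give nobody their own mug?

Count assignments avoiding every fixed point. For any j of the 8 colleagues fixed to their own mug, the other 8−j can be arranged in (8−j)! ways.
By inclusion–exclusion this is Σ_{j=0}^{8} (−1)^j C(8,j)·(8−j)!.
Computing: 40320 − 40320 + 20160 − 6720 + 1680 − 336 + 56 − 8 + 1 = 14833.

14833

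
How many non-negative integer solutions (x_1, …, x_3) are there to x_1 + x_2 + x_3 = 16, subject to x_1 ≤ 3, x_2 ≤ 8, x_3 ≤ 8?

Without the upper bounds there are C(18,2) = 153 ways to split 16 among 3 variables.
Subtract solutions that violate a single cap (substitute x_i' = x_i − (cap_i+1)): x_1 ≥ 4 gives C(14,2) = 91; x_2 ≥ 9 gives C(9,2) = 36; x_3 ≥ 9 gives C(9,2) = 36. Together 163.
Add back pairs where two caps are both exceeded: 10 + 10 + 0 = 20.
By inclusion–exclusion the count is 153 − 163 + 20 = 10.

10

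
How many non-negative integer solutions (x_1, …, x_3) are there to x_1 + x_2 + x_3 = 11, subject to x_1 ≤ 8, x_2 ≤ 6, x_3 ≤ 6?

42

Ignoring the caps, the number of non-negative solutions to x_1+…+x_3 = 11 is C(13,2) = 78.
Subtract solutions that violate a single cap (substitute x_i' = x_i − (cap_i+1)): x_1 ≥ 9 gives C(4,2) = 6; x_2 ≥ 7 gives C(6,2) = 15; x_3 ≥ 7 gives C(6,2) = 15. Together 36.
No two caps can be exceeded simultaneously, so the pair terms are all 0.
By inclusion–exclusion the count is 78 − 36 + 0 = 42.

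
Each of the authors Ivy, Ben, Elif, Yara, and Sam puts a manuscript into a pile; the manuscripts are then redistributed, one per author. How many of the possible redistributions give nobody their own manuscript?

Let Aᵢ be the assignments in which author i gets their own manuscript. We want the size of the complement of A₁∪…∪A_5.
By inclusion–exclusion this is Σ_{j=0}^{5} (−1)^j C(5,j)·(5−j)!.
Computing: 120 − 120 + 60 − 20 + 5 − 1 = 44.

44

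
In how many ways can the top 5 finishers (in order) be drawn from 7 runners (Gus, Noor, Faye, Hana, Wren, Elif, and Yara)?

2520

There are 7 choices for 1st place, 6 for 2nd, and so on down to 3 for position 5.
That gives 7 × 6 × 5 × 4 × 3 = 2520.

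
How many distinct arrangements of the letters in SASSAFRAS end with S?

With the last slot taken by S, it remains to arrange the other 8 letters (ASSAFRAS).
Those 8 letters have A appearing 3 times and S appearing 3 times, giving (8)!/(3!·3!) = 1120.

1120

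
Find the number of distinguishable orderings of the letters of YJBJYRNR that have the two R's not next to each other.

3780

There are 8!/(2!·2!·2!) = 5040 arrangements of YJBJYRNR in total.
Arrangements with the R's together: treat RR as one letter, giving (7)!/(2!·2!) = 1260.
Subtracting, 5040 − 1260 = 3780 arrangements keep the R's apart.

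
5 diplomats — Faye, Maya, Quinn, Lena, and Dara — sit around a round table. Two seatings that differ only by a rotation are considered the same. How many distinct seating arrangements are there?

Fix one person's seat to break rotational symmetry; the remaining 4 people can be arranged in (4)! = 24 ways.

24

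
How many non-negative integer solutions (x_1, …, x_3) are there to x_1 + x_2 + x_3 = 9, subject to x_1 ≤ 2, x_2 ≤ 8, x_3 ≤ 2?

Without the upper bounds there are C(11,2) = 55 ways to split 9 among 3 variables.
Subtract solutions that violate a single cap (substitute x_i' = x_i − (cap_i+1)): x_1 ≥ 3 gives C(8,2) = 28; x_2 ≥ 9 gives C(2,2) = 1; x_3 ≥ 3 gives C(8,2) = 28. Together 57.
Add back pairs where two caps are both exceeded: 0 + 10 + 0 = 10.
By inclusion–exclusion the count is 55 − 57 + 10 = 8.

8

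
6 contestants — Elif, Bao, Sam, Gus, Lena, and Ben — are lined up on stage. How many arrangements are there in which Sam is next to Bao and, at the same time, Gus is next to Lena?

96

Treat {Sam,Bao} as one block (2 orders) and {Gus,Lena} as another (2 orders).
That leaves 4 units to arrange: 2 × 2 × 4! = 4 × 24 = 96.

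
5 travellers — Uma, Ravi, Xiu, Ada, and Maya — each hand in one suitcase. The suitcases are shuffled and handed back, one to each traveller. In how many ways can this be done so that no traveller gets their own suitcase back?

44

Count assignments avoiding every fixed point. For any j of the 5 travellers fixed to their own suitcase, the other 5−j can be arranged in (5−j)! ways.
By inclusion–exclusion this is Σ_{j=0}^{5} (−1)^j C(5,j)·(5−j)!.
Computing: 120 − 120 + 60 − 20 + 5 − 1 = 44.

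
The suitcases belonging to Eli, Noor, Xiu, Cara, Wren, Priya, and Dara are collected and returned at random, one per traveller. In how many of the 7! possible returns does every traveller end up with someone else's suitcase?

Let Aᵢ be the assignments in which traveller i gets their own suitcase. We want the size of the complement of A₁∪…∪A_7.
By inclusion–exclusion this is Σ_{j=0}^{7} (−1)^j C(7,j)·(7−j)!.
Computing: 5040 − 5040 + 2520 − 840 + 210 − 42 + 7 − 1 = 1854.

1854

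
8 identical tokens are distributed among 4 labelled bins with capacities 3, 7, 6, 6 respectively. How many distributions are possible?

Ignoring the caps, the number of non-negative solutions to x_1+…+x_4 = 8 is C(11,3) = 165.
Subtract solutions that violate a single cap (substitute x_i' = x_i − (cap_i+1)): x_1 ≥ 4 gives C(7,3) = 35; x_2 ≥ 8 gives C(3,3) = 1; x_3 ≥ 7 gives C(4,3) = 4; x_4 ≥ 7 gives C(4,3) = 4. Together 44.
No two caps can be exceeded simultaneously, so the pair terms are all 0.
By inclusion–exclusion the count is 165 − 44 + 0 = 121.

121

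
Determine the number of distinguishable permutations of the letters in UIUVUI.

60

The 6 letters of UIUVUI have repeats: I appearing twice and U appearing 3 times.
Dividing 6! = 720 by 3!·2! = 12 for the repeated letters gives 60.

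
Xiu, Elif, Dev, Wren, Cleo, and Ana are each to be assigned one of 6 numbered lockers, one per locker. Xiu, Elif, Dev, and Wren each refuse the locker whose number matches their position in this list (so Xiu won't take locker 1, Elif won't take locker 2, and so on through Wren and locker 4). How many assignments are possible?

Let Aᵢ (for 1 ≤ i ≤ 4) be the placements that put person i in their forbidden locker. Any j of these fix j positions, leaving (6−j)! ways to fill the rest, and there are C(4,j) ways to pick which j.
By inclusion–exclusion, the number of valid placements is Σ_{j=0}^{4} (−1)^j C(4,j)·(6−j)!.
Computing: 720 − 480 + 144 − 24 + 2 = 362.

362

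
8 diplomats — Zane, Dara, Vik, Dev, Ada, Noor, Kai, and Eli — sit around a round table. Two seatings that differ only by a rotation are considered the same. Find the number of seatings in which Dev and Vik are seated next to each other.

Treat {Dev, Vik} as one unit (2 internal orders) and seat the resulting 7 units around the table: (6)! circular arrangements.
So 2 × (6)! = 2 × 720 = 1440.

1440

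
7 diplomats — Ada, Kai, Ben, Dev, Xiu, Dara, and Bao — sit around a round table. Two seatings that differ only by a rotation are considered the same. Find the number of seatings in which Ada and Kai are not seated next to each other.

Without the restriction there are (6)! = 720 seatings.
Seatings with Ada beside Kai: treat them as a block with 2 internal orders, giving 2 × (5)! = 240.
Subtracting, 720 − 240 = 480.

480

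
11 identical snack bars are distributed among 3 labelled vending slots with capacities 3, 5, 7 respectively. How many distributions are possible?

14

Ignoring the caps, the number of non-negative solutions to x_1+…+x_3 = 11 is C(13,2) = 78.
Subtract solutions that violate a single cap (substitute x_i' = x_i − (cap_i+1)): x_1 ≥ 4 gives C(9,2) = 36; x_2 ≥ 6 gives C(7,2) = 21; x_3 ≥ 8 gives C(5,2) = 10. Together 67.
Add back pairs where two caps are both exceeded: 3 + 0 + 0 = 3.
By inclusion–exclusion the count is 78 − 67 + 3 = 14.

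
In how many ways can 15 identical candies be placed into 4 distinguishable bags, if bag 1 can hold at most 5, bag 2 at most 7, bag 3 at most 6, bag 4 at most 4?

105

By stars and bars, unrestricted non-negative solutions to x_1+…+x_4 = 15 number C(15+3,3) = 816.
Subtract solutions that violate a single cap (substitute x_i' = x_i − (cap_i+1)): x_1 ≥ 6 gives C(12,3) = 220; x_2 ≥ 8 gives C(10,3) = 120; x_3 ≥ 7 gives C(11,3) = 165; x_4 ≥ 5 gives C(13,3) = 286. Together 791.
Add back pairs where two caps are both exceeded: 4 + 10 + 35 + 1 + 10 + 20 = 80.
By inclusion–exclusion the count is 816 − 791 + 80 = 105.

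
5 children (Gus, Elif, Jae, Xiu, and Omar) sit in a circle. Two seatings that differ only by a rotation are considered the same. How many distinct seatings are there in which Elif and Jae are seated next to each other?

12

Treat {Elif, Jae} as one unit (2 internal orders) and seat the resulting 4 units around the table: (3)! circular arrangements.
So 2 × (3)! = 2 × 6 = 12.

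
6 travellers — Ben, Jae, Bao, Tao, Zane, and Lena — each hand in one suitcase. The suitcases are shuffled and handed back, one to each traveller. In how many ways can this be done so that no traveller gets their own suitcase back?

265

This is the derangement count D_6: permutations of 6 items with no fixed point.
By inclusion–exclusion this is Σ_{j=0}^{6} (−1)^j C(6,j)·(6−j)!.
Computing: 720 − 720 + 360 − 120 + 30 − 6 + 1 = 265.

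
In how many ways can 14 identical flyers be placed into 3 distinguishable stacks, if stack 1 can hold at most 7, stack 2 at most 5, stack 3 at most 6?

15

By stars and bars, unrestricted non-negative solutions to x_1+…+x_3 = 14 number C(14+2,2) = 120.
Subtract solutions that violate a single cap (substitute x_i' = x_i − (cap_i+1)): x_1 ≥ 8 gives C(8,2) = 28; x_2 ≥ 6 gives C(10,2) = 45; x_3 ≥ 7 gives C(9,2) = 36. Together 109.
Add back pairs where two caps are both exceeded: 1 + 0 + 3 = 4.
By inclusion–exclusion the count is 120 − 109 + 4 = 15.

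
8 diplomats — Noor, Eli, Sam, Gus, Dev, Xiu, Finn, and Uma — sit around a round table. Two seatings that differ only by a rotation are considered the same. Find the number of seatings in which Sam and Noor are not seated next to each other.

Without the restriction there are (7)! = 5040 seatings.
Those with Sam next to Noor: fuse the pair into one unit and seat 7 units around a circle — 2·(6)! = 1440.
Subtracting, 5040 − 1440 = 3600.

3600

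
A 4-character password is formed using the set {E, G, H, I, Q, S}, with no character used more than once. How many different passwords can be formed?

360

This is a permutation of 4 out of 6: P(6,4) = 6!/2!.
That product is 6 × 5 × 4 × 3 = 360.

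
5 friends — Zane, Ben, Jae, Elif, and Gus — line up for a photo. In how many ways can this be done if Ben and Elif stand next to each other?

48

Treat {Ben, Elif} as a single unit. There are 4 units to order, and the pair itself can be ordered 2 ways.
So the count is 2·(4)! = 48.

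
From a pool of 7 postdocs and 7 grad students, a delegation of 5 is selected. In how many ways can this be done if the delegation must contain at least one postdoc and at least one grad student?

1960

With no constraint there are C(14,5) = 2002 possible selections.
Selections missing a whole group: no postdocs → C(7,5) = 21; no grad students → C(7,5) = 21.
Both groups omitted at once is impossible, so 2002 − 42 = 1960.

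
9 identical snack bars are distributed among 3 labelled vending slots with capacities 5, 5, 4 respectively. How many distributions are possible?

Ignoring the caps, the number of non-negative solutions to x_1+…+x_3 = 9 is C(11,2) = 55.
Subtract solutions that violate a single cap (substitute x_i' = x_i − (cap_i+1)): x_1 ≥ 6 gives C(5,2) = 10; x_2 ≥ 6 gives C(5,2) = 10; x_3 ≥ 5 gives C(6,2) = 15. Together 35.
No two caps can be exceeded simultaneously, so the pair terms are all 0.
By inclusion–exclusion the count is 55 − 35 + 0 = 20.

20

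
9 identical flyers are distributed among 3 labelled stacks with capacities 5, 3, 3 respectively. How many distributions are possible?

6

Ignoring the caps, the number of non-negative solutions to x_1+…+x_3 = 9 is C(11,2) = 55.
Subtract solutions that violate a single cap (substitute x_i' = x_i − (cap_i+1)): x_1 ≥ 6 gives C(5,2) = 10; x_2 ≥ 4 gives C(7,2) = 21; x_3 ≥ 4 gives C(7,2) = 21. Together 52.
Add back pairs where two caps are both exceeded: 0 + 0 + 3 = 3.
By inclusion–exclusion the count is 55 − 52 + 3 = 6.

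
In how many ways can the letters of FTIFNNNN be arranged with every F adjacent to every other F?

Treat the 2 copies of F as a single block. The multiset to arrange is then {FF, I, N, N, N, N, T}, 7 items in all.
That gives (7)!/(4!) = 210 arrangements.

210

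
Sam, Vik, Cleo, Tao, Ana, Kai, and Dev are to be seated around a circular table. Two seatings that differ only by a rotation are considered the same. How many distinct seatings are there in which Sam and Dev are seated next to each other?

Treat {Sam, Dev} as one unit (2 internal orders) and seat the resulting 6 units around the table: (5)! circular arrangements.
So 2 × (5)! = 2 × 120 = 240.

240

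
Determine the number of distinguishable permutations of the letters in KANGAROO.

10080

Letter multiplicities in KANGAROO: A×2, G×1, K×1, N×1, O×2, R×1.
So there are 8! / (2!·2!) = 10080 distinguishable arrangements.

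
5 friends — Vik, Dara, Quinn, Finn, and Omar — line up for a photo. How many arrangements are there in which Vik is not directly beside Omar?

Of the 5! = 120 arrangements, those with Vik and Omar adjacent number 2 × 4! = 48 (treat the pair as a block with 2 internal orders).
So 120 − 48 = 72 arrangements keep them apart.

72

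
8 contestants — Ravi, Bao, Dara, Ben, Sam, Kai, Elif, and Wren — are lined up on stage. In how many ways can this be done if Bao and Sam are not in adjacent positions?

30240

There are 8! = 40320 arrangements in all. If Bao and Sam are adjacent, merging them into one block gives 2·(7)! = 10080 arrangements.
Complementary counting: 40320 − 10080 = 30240.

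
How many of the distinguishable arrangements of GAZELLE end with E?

With the last slot taken by E, it remains to arrange the other 6 letters (GAZLLE).
Those 6 letters have L appearing twice, giving (6)!/(2!) = 360.

360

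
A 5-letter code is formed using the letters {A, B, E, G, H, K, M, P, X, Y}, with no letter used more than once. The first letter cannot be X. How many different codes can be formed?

27216

The first letter has 10−1 = 9 choices (anything except X).
The remaining 4 letters are filled from the other 9 symbols without repetition: 9 × 8 × 7 × 6 = 3024.
Total: 9 × 3024 = 27216.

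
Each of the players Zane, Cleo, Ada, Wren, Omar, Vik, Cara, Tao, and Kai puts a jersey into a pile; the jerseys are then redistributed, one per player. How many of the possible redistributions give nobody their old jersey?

133496

This is the derangement count D_9: permutations of 9 items with no fixed point.
By inclusion–exclusion this is Σ_{j=0}^{9} (−1)^j C(9,j)·(9−j)!.
Computing: 362880 − 362880 + 181440 − 60480 + 15120 − 3024 + 504 − 72 + 9 − 1 = 133496.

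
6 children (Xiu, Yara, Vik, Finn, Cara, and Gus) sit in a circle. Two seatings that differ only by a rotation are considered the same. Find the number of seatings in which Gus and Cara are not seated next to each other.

Without the restriction there are (5)! = 120 seatings.
Those with Gus next to Cara: fuse the pair into one unit and seat 5 units around a circle — 2·(4)! = 48.
Subtracting, 120 − 48 = 72.

72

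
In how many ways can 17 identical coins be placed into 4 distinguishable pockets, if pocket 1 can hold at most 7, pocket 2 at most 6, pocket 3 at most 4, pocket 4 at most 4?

Without the upper bounds there are C(20,3) = 1140 ways to split 17 among 4 pockets.
Subtract solutions that violate a single cap (substitute x_i' = x_i − (cap_i+1)): x_1 ≥ 8 gives C(12,3) = 220; x_2 ≥ 7 gives C(13,3) = 286; x_3 ≥ 5 gives C(15,3) = 455; x_4 ≥ 5 gives C(15,3) = 455. Together 1416.
Add back pairs where two caps are both exceeded: 10 + 35 + 35 + 56 + 56 + 120 = 312.
Subtract triples: 0 + 0 + 0 + 1 = 1.
By inclusion–exclusion the count is 1140 − 1416 + 312 − 1 = 35.

35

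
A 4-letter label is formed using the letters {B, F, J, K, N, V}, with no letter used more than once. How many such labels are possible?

360

Choose and order 4 of the 6 symbols: the first letter has 6 options, the next 5, then 4, 3.
That product is 6 × 5 × 4 × 3 = 360.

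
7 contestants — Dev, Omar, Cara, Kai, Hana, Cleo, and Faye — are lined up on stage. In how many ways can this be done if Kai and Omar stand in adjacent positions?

1440

Glue Kai and Omar into one block (2 internal orders), leaving 6 units to arrange in a row.
So the count is 2·(6)! = 1440.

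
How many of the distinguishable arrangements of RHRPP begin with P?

With the first slot taken by P, it remains to arrange the other 4 letters (RHRP).
Those 4 letters have R appearing twice, giving (4)!/(2!) = 12.

12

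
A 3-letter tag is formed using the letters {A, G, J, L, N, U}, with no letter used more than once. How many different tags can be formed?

Choose and order 3 of the 6 symbols: the first letter has 6 options, the next 5, then 4.
6 × 5 × 4 = 120.

120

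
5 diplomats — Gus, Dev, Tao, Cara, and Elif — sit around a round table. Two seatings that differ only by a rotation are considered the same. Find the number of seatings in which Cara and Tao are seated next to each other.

Glue Cara and Tao into a block (2 internal orders). Seating 4 units around a circle gives (3)! arrangements.
So 2 × (3)! = 2 × 6 = 12.

12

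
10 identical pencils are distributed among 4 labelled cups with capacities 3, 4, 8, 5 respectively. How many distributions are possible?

Without the upper bounds there are C(13,3) = 286 ways to split 10 among 4 cups.
Subtract solutions that violate a single cap (substitute x_i' = x_i − (cap_i+1)): x_1 ≥ 4 gives C(9,3) = 84; x_2 ≥ 5 gives C(8,3) = 56; x_3 ≥ 9 gives C(4,3) = 4; x_4 ≥ 6 gives C(7,3) = 35. Together 179.
Add back pairs where two caps are both exceeded: 4 + 0 + 1 + 0 + 0 + 0 = 5.
By inclusion–exclusion the count is 286 − 179 + 5 = 112.

112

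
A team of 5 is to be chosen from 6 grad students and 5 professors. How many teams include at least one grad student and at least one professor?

Unrestricted: C(11,5) = 462 ways to pick any 5 of the 11.
Selections missing a whole group: no grad students → C(5,5) = 1; no professors → C(6,5) = 6.
Both groups omitted at once is impossible, so 462 − 7 = 455.

455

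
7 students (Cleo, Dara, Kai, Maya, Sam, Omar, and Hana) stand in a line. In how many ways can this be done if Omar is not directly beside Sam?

There are 7! = 5040 arrangements in all. If Omar and Sam are adjacent, merging them into one block gives 2·(6)! = 1440 arrangements.
So 5040 − 1440 = 3600 arrangements keep them apart.

3600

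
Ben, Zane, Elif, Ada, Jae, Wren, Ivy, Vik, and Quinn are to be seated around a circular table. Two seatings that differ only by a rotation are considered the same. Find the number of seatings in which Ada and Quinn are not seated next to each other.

All circular seatings of 9 people number (8)! = 40320.
Seatings with Ada beside Quinn: treat them as a block with 2 internal orders, giving 2 × (7)! = 10080.
Subtracting, 40320 − 10080 = 30240.

30240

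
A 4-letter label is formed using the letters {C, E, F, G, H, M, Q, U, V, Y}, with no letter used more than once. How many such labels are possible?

5040

This is a permutation of 4 out of 10: P(10,4) = 10!/6!.
10 × 9 × 8 × 7 = 5040.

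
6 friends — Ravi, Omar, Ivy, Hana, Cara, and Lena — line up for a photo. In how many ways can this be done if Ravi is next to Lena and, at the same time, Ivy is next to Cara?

Treat {Ravi,Lena} as one block (2 orders) and {Ivy,Cara} as another (2 orders).
That leaves 4 units to arrange: 2 × 2 × 4! = 4 × 24 = 96.

96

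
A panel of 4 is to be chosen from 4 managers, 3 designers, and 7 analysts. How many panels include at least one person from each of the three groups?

With no constraint there are C(14,4) = 1001 possible selections.
Subtract selections that omit an entire group: no managers → C(10,4) = 210; no designers → C(11,4) = 330; no analysts → C(7,4) = 35.
Add back selections omitting two groups (i.e. drawn from a single group): C(4,4) + C(3,4) + C(7,4) = 36.
By inclusion–exclusion: 1001 − 575 + 36 = 462.

462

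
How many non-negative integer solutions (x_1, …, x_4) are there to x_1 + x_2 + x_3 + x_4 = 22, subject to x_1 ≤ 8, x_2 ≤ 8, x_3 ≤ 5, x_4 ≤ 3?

By stars and bars, unrestricted non-negative solutions to x_1+…+x_4 = 22 number C(22+3,3) = 2300.
Subtract solutions that violate a single cap (substitute x_i' = x_i − (cap_i+1)): x_1 ≥ 9 gives C(16,3) = 560; x_2 ≥ 9 gives C(16,3) = 560; x_3 ≥ 6 gives C(19,3) = 969; x_4 ≥ 4 gives C(21,3) = 1330. Together 3419.
Add back pairs where two caps are both exceeded: 35 + 120 + 220 + 120 + 220 + 455 = 1170.
Subtract triples: 0 + 1 + 20 + 20 = 41.
By inclusion–exclusion the count is 2300 − 3419 + 1170 − 41 = 10.

10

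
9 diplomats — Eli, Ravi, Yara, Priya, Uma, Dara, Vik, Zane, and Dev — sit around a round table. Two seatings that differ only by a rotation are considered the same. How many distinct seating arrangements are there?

40320

Fix one person's seat to break rotational symmetry; the remaining 8 people can be arranged in (8)! = 40320 ways.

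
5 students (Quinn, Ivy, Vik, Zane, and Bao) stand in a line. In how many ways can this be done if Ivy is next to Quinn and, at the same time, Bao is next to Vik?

Treat {Ivy,Quinn} as one block (2 orders) and {Bao,Vik} as another (2 orders).
That leaves 3 units to arrange: 2 × 2 × 3! = 4 × 6 = 24.

24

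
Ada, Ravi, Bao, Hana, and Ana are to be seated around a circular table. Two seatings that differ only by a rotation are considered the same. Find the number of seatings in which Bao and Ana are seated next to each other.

12

Glue Bao and Ana into a block (2 internal orders). Seating 4 units around a circle gives (3)! arrangements.
So 2 × (3)! = 2 × 6 = 12.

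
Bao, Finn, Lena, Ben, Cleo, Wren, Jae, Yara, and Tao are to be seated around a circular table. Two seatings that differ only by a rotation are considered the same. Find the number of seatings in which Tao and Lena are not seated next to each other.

Without the restriction there are (8)! = 40320 seatings.
Those with Tao next to Lena: fuse the pair into one unit and seat 8 units around a circle — 2·(7)! = 10080.
Subtracting, 40320 − 10080 = 30240.

30240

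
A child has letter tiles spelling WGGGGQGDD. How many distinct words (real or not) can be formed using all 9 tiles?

WGGGGQGDD has 9 letters with D appearing twice and G appearing 5 times.
So there are 9! / (5!·2!) = 1512 distinguishable arrangements.

1512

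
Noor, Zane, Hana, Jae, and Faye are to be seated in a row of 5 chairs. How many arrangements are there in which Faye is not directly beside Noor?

72

There are 5! = 120 arrangements in all. If Faye and Noor are adjacent, merging them into one block gives 2·(4)! = 48 arrangements.
So 120 − 48 = 72 arrangements keep them apart.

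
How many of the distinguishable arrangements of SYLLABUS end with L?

2520

Fix L in the last position and arrange the remaining 7 letters.
Those 7 letters have S appearing twice, giving (7)!/(2!) = 2520.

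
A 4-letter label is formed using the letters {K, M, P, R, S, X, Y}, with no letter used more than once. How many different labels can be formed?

This is a permutation of 4 out of 7: P(7,4) = 7!/3!.
That product is 7 × 6 × 5 × 4 = 840.

840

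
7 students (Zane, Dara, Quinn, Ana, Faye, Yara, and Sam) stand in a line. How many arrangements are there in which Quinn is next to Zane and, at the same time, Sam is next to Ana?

Treat {Quinn,Zane} as one block (2 orders) and {Sam,Ana} as another (2 orders).
That leaves 5 units to arrange: 2 × 2 × 5! = 4 × 120 = 480.

480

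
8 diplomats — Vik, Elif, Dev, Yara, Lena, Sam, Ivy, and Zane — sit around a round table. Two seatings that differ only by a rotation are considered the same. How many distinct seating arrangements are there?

Seat Vik anywhere (absorbing the rotational symmetry), then permute the other 7: (7)! = 5040.

5040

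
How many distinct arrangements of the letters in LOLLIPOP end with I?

Fix I in the last position and arrange the remaining 7 letters.
Those 7 letters have L appearing 3 times, O appearing twice, and P appearing twice, giving (7)!/(3!·2!·2!) = 210.

210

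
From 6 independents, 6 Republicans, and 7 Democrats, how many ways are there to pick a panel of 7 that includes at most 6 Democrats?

50387

Split by how many Democrats are chosen (0 through 6).
Sum: C(7,0)·C(12,7) + C(7,1)·C(12,6) + C(7,2)·C(12,5) + C(7,3)·C(12,4) + C(7,4)·C(12,3) + C(7,5)·C(12,2) + C(7,6)·C(12,1) = 792 + 6468 + 16632 + 17325 + 7700 + 1386 + 84 = 50387.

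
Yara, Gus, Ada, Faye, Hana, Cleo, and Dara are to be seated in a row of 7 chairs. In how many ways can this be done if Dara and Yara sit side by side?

Glue Dara and Yara into one block (2 internal orders), leaving 6 units to arrange in a row.
That gives 2 × 6! = 2 × 720 = 1440.

1440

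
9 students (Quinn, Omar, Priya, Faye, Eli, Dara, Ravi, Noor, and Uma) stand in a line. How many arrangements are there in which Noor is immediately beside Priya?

80640

Place the 7 others and the Noor-Priya pair as 8 objects in a line; the pair has 2 internal arrangements.
So the count is 2·(8)! = 80640.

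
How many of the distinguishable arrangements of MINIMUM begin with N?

60

With the first slot taken by N, it remains to arrange the other 6 letters (MIIMUM).
Those 6 letters have I appearing twice and M appearing 3 times, giving (6)!/(3!·2!) = 60.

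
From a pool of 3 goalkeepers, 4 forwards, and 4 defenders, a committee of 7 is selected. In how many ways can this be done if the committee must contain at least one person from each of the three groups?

320

Total 7-person selections from all 11: C(11,7) = 330.
Selections missing a whole group: no goalkeepers → C(8,7) = 8; no forwards → C(7,7) = 1; no defenders → C(7,7) = 1.
Add back selections omitting two groups (i.e. drawn from a single group): C(3,7) + C(4,7) + C(4,7) = 0.
By inclusion–exclusion: 330 − 10 + 0 = 320.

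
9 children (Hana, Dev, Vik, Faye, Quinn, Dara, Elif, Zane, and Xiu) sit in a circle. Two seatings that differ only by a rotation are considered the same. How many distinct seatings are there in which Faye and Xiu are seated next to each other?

Treat {Faye, Xiu} as one unit (2 internal orders) and seat the resulting 8 units around the table: (7)! circular arrangements.
So 2 × (7)! = 2 × 5040 = 10080.

10080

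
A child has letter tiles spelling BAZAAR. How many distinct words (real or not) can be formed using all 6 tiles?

The 6 letters of BAZAAR have repeats: A appearing 3 times.
The number of distinct arrangements is 6!/(3!) = 720/6 = 120.

120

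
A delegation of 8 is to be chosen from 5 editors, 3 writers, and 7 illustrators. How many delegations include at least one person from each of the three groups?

5894

Total 8-person selections from all 15: C(15,8) = 6435.
Subtract selections that omit an entire group: no editors → C(10,8) = 45; no writers → C(12,8) = 495; no illustrators → C(8,8) = 1.
Add back selections omitting two groups (i.e. drawn from a single group): C(5,8) + C(3,8) + C(7,8) = 0.
By inclusion–exclusion: 6435 − 541 + 0 = 5894.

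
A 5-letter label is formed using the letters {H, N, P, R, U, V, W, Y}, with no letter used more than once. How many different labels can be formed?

6720

With no repetition, fill the 5 letters in order: 8 choices, then 7, down to 4.
That product is 8 × 7 × 6 × 5 × 4 = 6720.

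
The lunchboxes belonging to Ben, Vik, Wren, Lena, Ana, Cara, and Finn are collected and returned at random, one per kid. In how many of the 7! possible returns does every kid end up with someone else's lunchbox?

1854

Let Aᵢ be the assignments in which kid i gets their own lunchbox. We want the size of the complement of A₁∪…∪A_7.
By inclusion–exclusion this is Σ_{j=0}^{7} (−1)^j C(7,j)·(7−j)!.
Computing: 5040 − 5040 + 2520 − 840 + 210 − 42 + 7 − 1 = 1854.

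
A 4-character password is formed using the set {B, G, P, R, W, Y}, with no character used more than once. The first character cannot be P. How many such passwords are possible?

300

The first character has 6−1 = 5 choices (anything except P).
The remaining 3 characters are filled from the other 5 symbols without repetition: 5 × 4 × 3 = 60.
Total: 5 × 60 = 300.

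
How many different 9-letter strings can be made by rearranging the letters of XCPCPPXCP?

1260

Letter multiplicities in XCPCPPXCP: C×3, P×4, X×2.
The number of distinct arrangements is 9!/(4!·3!·2!) = 362880/288 = 1260.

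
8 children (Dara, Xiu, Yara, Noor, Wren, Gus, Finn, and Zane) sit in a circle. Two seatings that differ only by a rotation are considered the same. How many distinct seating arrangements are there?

5040

Around a circle, 8 distinct people have 8!/8 = (7)! = 5040 rotationally distinct seatings.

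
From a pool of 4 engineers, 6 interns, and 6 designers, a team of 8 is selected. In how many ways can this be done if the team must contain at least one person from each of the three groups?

12285

Total 8-person selections from all 16: C(16,8) = 12870.
Subtract selections that omit an entire group: no engineers → C(12,8) = 495; no interns → C(10,8) = 45; no designers → C(10,8) = 45.
Add back selections omitting two groups (i.e. drawn from a single group): C(4,8) + C(6,8) + C(6,8) = 0.
By inclusion–exclusion: 12870 − 585 + 0 = 12285.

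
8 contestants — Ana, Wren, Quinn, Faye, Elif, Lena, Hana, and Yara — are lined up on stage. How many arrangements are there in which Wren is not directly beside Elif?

Of the 8! = 40320 arrangements, those with Wren and Elif adjacent number 2 × 7! = 10080 (treat the pair as a block with 2 internal orders).
Complementary counting: 40320 − 10080 = 30240.

30240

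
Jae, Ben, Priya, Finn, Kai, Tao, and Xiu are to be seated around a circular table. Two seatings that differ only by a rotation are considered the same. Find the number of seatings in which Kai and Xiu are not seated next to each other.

All circular seatings of 7 people number (6)! = 720.
Seatings with Kai beside Xiu: treat them as a block with 2 internal orders, giving 2 × (5)! = 240.
Subtracting, 720 − 240 = 480.

480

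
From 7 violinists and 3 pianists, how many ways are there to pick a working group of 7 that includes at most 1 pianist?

22

Split by how many pianists are chosen (0 through 1).
Sum: C(3,0)·C(7,7) + C(3,1)·C(7,6) = 1 + 21 = 22.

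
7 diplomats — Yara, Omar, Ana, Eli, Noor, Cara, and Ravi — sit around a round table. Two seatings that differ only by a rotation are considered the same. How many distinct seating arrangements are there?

Seat Yara anywhere (absorbing the rotational symmetry), then permute the other 6: (6)! = 720.

720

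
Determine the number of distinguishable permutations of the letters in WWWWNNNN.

Letter multiplicities in WWWWNNNN: N×4, W×4.
So there are 8! / (4!·4!) = 70 distinguishable arrangements.

70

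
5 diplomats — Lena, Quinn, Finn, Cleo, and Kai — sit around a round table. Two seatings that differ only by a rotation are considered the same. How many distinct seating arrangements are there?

24

Seat Lena anywhere (absorbing the rotational symmetry), then permute the other 4: (4)! = 24.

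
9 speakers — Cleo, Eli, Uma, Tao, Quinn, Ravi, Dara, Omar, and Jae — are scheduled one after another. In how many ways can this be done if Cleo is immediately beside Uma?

80640

Place the 7 others and the Cleo-Uma pair as 8 objects in a line; the pair has 2 internal arrangements.
That gives 2 × 8! = 2 × 40320 = 80640.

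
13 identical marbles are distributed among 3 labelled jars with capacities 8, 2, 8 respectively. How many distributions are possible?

15

Without the upper bounds there are C(15,2) = 105 ways to split 13 among 3 jars.
Subtract solutions that violate a single cap (substitute x_i' = x_i − (cap_i+1)): x_1 ≥ 9 gives C(6,2) = 15; x_2 ≥ 3 gives C(12,2) = 66; x_3 ≥ 9 gives C(6,2) = 15. Together 96.
Add back pairs where two caps are both exceeded: 3 + 0 + 3 = 6.
By inclusion–exclusion the count is 105 − 96 + 6 = 15.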